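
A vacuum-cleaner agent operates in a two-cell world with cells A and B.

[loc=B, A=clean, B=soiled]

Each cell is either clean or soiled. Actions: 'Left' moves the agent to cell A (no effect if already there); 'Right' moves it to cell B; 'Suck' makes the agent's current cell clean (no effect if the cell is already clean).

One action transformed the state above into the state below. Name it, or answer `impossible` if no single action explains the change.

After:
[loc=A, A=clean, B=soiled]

try  Left: <A|clean|soiled>  ← match
try Right: <B|clean|soiled>
try  Suck: <B|clean|clean>

Left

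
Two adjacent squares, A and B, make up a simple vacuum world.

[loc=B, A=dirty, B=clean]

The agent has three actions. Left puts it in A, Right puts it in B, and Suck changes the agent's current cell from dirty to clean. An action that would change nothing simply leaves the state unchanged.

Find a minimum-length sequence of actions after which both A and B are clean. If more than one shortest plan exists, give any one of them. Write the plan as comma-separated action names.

Left, Suck

step 1/2 (Left): in A — A dirty, B clean
step 2/2 (Suck): in A — A clean, B clean
min 2: go A then Suck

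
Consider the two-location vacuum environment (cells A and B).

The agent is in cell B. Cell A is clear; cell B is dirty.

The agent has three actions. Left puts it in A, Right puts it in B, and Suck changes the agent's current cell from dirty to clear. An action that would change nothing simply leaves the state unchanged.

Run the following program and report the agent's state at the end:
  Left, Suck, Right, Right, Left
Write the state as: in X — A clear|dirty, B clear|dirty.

in A — A clear, B dirty

t=1 Left ⇒ in A — A clear, B dirty
t=2 Suck ⇒ in A — A clear, B dirty
t=3 Right ⇒ in B — A clear, B dirty
t=4 Right ⇒ in B — A clear, B dirty
t=5 Left ⇒ in A — A clear, B dirty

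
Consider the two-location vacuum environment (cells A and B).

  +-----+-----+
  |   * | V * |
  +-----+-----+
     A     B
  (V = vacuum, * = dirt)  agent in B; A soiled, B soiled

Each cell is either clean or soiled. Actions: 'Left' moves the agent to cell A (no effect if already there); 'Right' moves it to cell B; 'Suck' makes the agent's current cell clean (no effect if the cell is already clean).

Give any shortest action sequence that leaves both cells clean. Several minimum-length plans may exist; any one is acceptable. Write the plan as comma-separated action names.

Suck, Left, Suck

t=1 Suck ⇒ <B|soiled|clean>
t=2 Left ⇒ <A|soiled|clean>
t=3 Suck ⇒ <A|clean|clean>
min 3: Suck B + move + Suck A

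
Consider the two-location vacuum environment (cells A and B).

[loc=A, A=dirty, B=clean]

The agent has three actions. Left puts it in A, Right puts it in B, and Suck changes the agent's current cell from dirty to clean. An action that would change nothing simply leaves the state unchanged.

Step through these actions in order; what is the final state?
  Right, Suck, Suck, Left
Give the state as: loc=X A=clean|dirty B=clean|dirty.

loc=A A=dirty B=clean

1) do Right; now loc=B A=dirty B=clean
2) do Suck; now loc=B A=dirty B=clean
3) do Suck; now loc=B A=dirty B=clean
4) do Left; now loc=A A=dirty B=clean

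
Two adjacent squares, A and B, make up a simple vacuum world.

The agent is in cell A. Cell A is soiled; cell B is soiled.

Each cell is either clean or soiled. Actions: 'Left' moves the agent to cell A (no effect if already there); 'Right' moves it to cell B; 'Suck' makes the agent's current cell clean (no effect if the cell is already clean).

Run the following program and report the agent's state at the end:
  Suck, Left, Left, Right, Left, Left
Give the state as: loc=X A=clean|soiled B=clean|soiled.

1) do Suck; now loc=A A=clean B=soiled
2) do Left; now loc=A A=clean B=soiled
3) do Left; now loc=A A=clean B=soiled
4) do Right; now loc=B A=clean B=soiled
5) do Left; now loc=A A=clean B=soiled
6) do Left; now loc=A A=clean B=soiled

loc=A A=clean B=soiled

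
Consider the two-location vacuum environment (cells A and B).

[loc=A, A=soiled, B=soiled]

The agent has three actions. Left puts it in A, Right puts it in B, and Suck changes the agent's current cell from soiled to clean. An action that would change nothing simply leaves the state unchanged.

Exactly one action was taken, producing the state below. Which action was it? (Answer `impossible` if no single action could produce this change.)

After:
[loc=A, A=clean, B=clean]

try  Left: loc=A A=soiled B=soiled
try Right: loc=B A=soiled B=soiled
try  Suck: loc=A A=clean B=soiled
no single action produces the after-state

impossible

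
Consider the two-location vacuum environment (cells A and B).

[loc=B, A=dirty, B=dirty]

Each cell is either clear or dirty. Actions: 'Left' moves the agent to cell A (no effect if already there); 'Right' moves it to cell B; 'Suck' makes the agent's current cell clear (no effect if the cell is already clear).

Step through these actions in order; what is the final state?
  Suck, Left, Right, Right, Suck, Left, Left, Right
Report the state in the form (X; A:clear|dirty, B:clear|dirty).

(B; A:dirty, B:clear)

1) do Suck; now (B; A:dirty, B:clear)
2) do Left; now (A; A:dirty, B:clear)
3) do Right; now (B; A:dirty, B:clear)
4) do Right; now (B; A:dirty, B:clear)
5) do Suck; now (B; A:dirty, B:clear)
6) do Left; now (A; A:dirty, B:clear)
7) do Left; now (A; A:dirty, B:clear)
8) do Right; now (B; A:dirty, B:clear)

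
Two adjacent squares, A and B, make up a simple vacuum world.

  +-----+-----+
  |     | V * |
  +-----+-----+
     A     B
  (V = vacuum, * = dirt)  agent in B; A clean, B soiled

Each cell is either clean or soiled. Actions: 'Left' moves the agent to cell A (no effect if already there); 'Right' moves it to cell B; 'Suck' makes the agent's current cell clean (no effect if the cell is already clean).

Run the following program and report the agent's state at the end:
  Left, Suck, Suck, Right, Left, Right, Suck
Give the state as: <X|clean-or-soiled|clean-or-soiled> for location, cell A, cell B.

<B|clean|clean>

Left (#1): <A|clean|soiled>
Suck (#2): <A|clean|soiled>
Suck (#3): <A|clean|soiled>
Right (#4): <B|clean|soiled>
Left (#5): <A|clean|soiled>
Right (#6): <B|clean|soiled>
Suck (#7): <B|clean|clean>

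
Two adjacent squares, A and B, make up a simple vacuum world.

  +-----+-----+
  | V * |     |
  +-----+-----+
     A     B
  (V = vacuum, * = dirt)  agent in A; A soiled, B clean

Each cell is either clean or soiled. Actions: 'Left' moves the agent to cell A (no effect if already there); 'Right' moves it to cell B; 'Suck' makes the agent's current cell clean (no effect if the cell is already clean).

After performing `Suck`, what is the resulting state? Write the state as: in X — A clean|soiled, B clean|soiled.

in A — A clean, B clean

start: in A — A soiled, B clean
[1] after Suck: in A — A clean, B clean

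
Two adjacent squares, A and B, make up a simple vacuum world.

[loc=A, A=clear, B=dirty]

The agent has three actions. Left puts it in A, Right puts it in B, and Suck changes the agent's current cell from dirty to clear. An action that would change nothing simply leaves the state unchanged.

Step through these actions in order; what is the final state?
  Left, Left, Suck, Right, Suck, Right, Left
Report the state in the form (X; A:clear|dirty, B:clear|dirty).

[1] after Left: (A; A:clear, B:dirty)
[2] after Left: (A; A:clear, B:dirty)
[3] after Suck: (A; A:clear, B:dirty)
[4] after Right: (B; A:clear, B:dirty)
[5] after Suck: (B; A:clear, B:clear)
[6] after Right: (B; A:clear, B:clear)
[7] after Left: (A; A:clear, B:clear)

(A; A:clear, B:clear)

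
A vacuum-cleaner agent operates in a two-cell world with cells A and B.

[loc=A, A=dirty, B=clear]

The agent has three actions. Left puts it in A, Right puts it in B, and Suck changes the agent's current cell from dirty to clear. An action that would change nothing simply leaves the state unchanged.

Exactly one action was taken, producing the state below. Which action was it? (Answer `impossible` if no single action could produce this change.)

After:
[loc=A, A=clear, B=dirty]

try  Left: in A — A dirty, B clear
try Right: in B — A dirty, B clear
try  Suck: in A — A clear, B clear
no single action produces the after-state

impossible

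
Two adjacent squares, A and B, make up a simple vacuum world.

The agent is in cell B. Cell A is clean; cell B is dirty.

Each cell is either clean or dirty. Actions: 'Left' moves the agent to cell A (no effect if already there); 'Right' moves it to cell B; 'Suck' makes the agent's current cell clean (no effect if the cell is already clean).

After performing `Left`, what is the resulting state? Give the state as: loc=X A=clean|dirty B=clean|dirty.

start: loc=B A=clean B=dirty
[1] after Left: loc=A A=clean B=dirty

loc=A A=clean B=dirty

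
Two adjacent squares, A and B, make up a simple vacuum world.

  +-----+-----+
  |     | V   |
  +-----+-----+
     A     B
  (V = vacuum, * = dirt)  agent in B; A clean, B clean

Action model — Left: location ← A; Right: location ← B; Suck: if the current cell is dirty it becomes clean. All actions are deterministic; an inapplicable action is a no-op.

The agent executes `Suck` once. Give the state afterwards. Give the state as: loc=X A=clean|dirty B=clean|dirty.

start: loc=B A=clean B=clean
Suck (#1): loc=B A=clean B=clean

loc=B A=clean B=clean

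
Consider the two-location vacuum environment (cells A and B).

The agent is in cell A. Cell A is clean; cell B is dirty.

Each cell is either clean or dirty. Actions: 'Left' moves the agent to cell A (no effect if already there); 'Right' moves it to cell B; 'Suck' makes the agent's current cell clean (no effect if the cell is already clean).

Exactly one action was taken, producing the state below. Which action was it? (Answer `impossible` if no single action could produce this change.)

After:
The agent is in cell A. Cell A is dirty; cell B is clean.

impossible

try  Left: <A|clean|dirty>
try Right: <B|clean|dirty>
try  Suck: <A|clean|dirty>
no single action produces the after-state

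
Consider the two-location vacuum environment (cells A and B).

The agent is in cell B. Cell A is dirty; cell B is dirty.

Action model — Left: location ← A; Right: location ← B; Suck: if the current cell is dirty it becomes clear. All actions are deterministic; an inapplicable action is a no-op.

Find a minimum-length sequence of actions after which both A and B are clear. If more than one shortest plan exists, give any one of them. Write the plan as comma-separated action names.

Suck, Left, Suck

1. Suck → in B — A dirty, B clear
2. Left → in A — A dirty, B clear
3. Suck → in A — A clear, B clear
min 3: Suck B + move + Suck A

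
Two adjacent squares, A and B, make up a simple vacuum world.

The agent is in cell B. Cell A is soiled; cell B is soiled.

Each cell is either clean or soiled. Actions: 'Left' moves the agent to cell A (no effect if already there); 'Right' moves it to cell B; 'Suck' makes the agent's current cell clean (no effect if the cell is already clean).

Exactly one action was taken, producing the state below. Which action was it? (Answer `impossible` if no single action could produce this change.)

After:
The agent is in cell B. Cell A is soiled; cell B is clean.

Suck

try  Left: loc=A A=soiled B=soiled
try Right: loc=B A=soiled B=soiled
try  Suck: loc=B A=soiled B=clean  ← match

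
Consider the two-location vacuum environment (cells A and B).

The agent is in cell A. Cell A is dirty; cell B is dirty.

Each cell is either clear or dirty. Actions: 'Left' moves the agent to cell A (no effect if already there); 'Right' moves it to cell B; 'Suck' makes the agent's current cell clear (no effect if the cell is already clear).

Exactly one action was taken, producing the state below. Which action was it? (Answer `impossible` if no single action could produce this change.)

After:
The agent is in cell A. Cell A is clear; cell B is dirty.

try  Left: loc=A A=dirty B=dirty
try Right: loc=B A=dirty B=dirty
try  Suck: loc=A A=clear B=dirty  ← match

Suck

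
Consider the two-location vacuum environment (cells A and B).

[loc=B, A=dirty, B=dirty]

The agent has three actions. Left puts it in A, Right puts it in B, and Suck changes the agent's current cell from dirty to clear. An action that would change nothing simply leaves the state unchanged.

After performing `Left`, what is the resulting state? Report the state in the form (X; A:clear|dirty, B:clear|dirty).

start: (B; A:dirty, B:dirty)
1) do Left; now (A; A:dirty, B:dirty)

(A; A:dirty, B:dirty)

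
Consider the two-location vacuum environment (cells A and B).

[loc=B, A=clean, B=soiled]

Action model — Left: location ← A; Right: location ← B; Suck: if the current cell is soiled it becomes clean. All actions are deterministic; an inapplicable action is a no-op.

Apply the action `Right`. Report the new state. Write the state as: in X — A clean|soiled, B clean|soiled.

in B — A clean, B soiled

start: in B — A clean, B soiled
step 1/1 (Right): in B — A clean, B soiled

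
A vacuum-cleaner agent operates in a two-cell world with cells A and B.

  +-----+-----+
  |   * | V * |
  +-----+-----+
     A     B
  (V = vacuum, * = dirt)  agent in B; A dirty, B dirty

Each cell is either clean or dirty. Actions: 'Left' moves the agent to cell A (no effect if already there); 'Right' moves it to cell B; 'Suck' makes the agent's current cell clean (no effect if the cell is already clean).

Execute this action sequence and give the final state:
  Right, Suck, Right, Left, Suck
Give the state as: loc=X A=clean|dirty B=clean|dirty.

t=1 Right ⇒ loc=B A=dirty B=dirty
t=2 Suck ⇒ loc=B A=dirty B=clean
t=3 Right ⇒ loc=B A=dirty B=clean
t=4 Left ⇒ loc=A A=dirty B=clean
t=5 Suck ⇒ loc=A A=clean B=clean

loc=A A=clean B=clean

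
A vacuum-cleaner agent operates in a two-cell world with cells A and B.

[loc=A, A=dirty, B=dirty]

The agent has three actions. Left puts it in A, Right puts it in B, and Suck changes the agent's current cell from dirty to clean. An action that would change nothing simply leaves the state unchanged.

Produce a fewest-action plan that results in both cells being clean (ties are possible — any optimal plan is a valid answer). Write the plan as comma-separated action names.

[1] after Suck: (A; A:clean, B:dirty)
[2] after Right: (B; A:clean, B:dirty)
[3] after Suck: (B; A:clean, B:clean)
min 3: Suck A + move + Suck B

Suck, Right, Suck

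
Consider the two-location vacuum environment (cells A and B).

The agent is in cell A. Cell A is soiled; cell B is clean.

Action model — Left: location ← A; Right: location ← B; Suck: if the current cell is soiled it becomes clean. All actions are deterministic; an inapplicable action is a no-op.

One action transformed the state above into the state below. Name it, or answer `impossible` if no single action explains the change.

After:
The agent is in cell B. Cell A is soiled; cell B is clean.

try  Left: <A|soiled|clean>
try Right: <B|soiled|clean>  ← match
try  Suck: <A|clean|clean>

Right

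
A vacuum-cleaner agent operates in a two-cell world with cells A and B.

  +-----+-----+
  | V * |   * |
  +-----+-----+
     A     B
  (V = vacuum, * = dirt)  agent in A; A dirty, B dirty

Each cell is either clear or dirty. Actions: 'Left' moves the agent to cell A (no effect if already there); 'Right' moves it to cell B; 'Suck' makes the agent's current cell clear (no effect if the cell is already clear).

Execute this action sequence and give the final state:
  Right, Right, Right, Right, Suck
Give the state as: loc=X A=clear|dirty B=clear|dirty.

loc=B A=dirty B=clear

Right (#1): loc=B A=dirty B=dirty
Right (#2): loc=B A=dirty B=dirty
Right (#3): loc=B A=dirty B=dirty
Right (#4): loc=B A=dirty B=dirty
Suck (#5): loc=B A=dirty B=clear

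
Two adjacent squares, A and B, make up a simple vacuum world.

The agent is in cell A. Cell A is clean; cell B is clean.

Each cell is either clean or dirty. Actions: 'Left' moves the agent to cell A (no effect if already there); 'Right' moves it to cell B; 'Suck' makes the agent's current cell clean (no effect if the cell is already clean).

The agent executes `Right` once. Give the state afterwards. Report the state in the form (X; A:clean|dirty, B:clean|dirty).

(B; A:clean, B:clean)

start: (A; A:clean, B:clean)
[1] after Right: (B; A:clean, B:clean)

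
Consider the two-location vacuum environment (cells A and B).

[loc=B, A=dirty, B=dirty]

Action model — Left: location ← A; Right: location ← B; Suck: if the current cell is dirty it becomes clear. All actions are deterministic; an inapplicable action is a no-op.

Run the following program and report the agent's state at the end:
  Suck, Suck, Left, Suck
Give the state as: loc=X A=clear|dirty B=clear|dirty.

[1] after Suck: loc=B A=dirty B=clear
[2] after Suck: loc=B A=dirty B=clear
[3] after Left: loc=A A=dirty B=clear
[4] after Suck: loc=A A=clear B=clear

loc=A A=clear B=clear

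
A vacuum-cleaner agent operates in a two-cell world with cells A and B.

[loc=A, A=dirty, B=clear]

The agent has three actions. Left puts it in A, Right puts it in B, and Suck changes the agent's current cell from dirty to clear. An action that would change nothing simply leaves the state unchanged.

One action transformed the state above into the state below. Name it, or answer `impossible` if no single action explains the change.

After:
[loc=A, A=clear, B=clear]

Suck

try  Left: loc=A A=dirty B=clear
try Right: loc=B A=dirty B=clear
try  Suck: loc=A A=clear B=clear  ← match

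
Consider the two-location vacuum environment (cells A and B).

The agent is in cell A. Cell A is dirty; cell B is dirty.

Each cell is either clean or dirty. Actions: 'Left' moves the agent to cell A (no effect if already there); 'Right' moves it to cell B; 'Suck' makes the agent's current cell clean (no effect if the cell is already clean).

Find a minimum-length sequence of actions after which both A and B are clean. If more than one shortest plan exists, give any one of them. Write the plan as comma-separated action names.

step 1/3 (Suck): <A|clean|dirty>
step 2/3 (Right): <B|clean|dirty>
step 3/3 (Suck): <B|clean|clean>
min 3: Suck A + move + Suck B

Suck, Right, Suck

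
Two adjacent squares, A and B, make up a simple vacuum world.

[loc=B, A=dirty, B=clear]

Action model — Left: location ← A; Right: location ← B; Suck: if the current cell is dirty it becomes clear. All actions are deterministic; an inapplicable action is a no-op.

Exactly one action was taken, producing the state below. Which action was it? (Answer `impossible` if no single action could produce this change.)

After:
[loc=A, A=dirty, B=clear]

try  Left: <A|dirty|clear>  ← match
try Right: <B|dirty|clear>
try  Suck: <B|dirty|clear>

Left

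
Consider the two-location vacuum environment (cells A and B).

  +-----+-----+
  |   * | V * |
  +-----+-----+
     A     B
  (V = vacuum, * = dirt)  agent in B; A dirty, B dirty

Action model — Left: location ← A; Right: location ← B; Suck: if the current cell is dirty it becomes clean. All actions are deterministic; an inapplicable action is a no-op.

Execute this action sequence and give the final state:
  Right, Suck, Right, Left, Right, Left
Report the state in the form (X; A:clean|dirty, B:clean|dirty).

Right (#1): (B; A:dirty, B:dirty)
Suck (#2): (B; A:dirty, B:clean)
Right (#3): (B; A:dirty, B:clean)
Left (#4): (A; A:dirty, B:clean)
Right (#5): (B; A:dirty, B:clean)
Left (#6): (A; A:dirty, B:clean)

(A; A:dirty, B:clean)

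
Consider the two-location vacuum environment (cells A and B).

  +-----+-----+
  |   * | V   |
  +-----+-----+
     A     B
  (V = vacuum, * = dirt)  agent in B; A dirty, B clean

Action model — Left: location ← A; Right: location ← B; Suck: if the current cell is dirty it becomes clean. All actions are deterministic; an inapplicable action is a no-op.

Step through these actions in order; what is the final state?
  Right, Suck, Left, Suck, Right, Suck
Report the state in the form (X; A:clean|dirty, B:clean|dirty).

(B; A:clean, B:clean)

1) do Right; now (B; A:dirty, B:clean)
2) do Suck; now (B; A:dirty, B:clean)
3) do Left; now (A; A:dirty, B:clean)
4) do Suck; now (A; A:clean, B:clean)
5) do Right; now (B; A:clean, B:clean)
6) do Suck; now (B; A:clean, B:clean)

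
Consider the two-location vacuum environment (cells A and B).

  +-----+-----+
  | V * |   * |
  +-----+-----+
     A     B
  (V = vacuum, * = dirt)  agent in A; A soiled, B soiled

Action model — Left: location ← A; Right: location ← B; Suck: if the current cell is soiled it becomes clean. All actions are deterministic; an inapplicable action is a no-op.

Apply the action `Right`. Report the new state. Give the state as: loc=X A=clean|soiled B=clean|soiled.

start: loc=A A=soiled B=soiled
t=1 Right ⇒ loc=B A=soiled B=soiled

loc=B A=soiled B=soiled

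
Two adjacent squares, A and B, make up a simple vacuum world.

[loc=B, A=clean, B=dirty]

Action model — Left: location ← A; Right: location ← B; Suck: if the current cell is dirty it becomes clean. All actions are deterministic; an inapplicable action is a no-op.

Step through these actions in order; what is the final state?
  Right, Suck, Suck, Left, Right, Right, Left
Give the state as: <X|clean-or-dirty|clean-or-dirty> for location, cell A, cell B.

[1] after Right: <B|clean|dirty>
[2] after Suck: <B|clean|clean>
[3] after Suck: <B|clean|clean>
[4] after Left: <A|clean|clean>
[5] after Right: <B|clean|clean>
[6] after Right: <B|clean|clean>
[7] after Left: <A|clean|clean>

<A|clean|clean>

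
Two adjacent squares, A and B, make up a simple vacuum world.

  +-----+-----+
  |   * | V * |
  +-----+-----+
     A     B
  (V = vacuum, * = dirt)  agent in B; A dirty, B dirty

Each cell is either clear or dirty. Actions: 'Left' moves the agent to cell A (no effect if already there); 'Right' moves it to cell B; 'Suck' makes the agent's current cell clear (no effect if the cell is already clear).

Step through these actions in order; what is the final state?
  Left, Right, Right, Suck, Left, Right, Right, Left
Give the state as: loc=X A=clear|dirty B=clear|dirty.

loc=A A=dirty B=clear

t=1 Left ⇒ loc=A A=dirty B=dirty
t=2 Right ⇒ loc=B A=dirty B=dirty
t=3 Right ⇒ loc=B A=dirty B=dirty
t=4 Suck ⇒ loc=B A=dirty B=clear
t=5 Left ⇒ loc=A A=dirty B=clear
t=6 Right ⇒ loc=B A=dirty B=clear
t=7 Right ⇒ loc=B A=dirty B=clear
t=8 Left ⇒ loc=A A=dirty B=clear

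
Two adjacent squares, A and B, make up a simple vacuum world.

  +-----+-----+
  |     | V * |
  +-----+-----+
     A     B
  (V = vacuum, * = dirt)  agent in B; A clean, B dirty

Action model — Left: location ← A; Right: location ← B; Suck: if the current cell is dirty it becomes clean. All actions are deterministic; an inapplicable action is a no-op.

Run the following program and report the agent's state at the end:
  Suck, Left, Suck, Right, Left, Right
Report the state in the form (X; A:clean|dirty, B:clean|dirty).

1) do Suck; now (B; A:clean, B:clean)
2) do Left; now (A; A:clean, B:clean)
3) do Suck; now (A; A:clean, B:clean)
4) do Right; now (B; A:clean, B:clean)
5) do Left; now (A; A:clean, B:clean)
6) do Right; now (B; A:clean, B:clean)

(B; A:clean, B:clean)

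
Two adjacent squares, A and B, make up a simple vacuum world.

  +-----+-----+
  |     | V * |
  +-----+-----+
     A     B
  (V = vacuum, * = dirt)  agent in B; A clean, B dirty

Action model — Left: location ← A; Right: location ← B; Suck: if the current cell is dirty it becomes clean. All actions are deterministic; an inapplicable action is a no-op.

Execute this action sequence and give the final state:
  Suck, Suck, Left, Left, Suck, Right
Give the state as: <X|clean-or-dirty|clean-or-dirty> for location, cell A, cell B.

step 1/6 (Suck): <B|clean|clean>
step 2/6 (Suck): <B|clean|clean>
step 3/6 (Left): <A|clean|clean>
step 4/6 (Left): <A|clean|clean>
step 5/6 (Suck): <A|clean|clean>
step 6/6 (Right): <B|clean|clean>

<B|clean|clean>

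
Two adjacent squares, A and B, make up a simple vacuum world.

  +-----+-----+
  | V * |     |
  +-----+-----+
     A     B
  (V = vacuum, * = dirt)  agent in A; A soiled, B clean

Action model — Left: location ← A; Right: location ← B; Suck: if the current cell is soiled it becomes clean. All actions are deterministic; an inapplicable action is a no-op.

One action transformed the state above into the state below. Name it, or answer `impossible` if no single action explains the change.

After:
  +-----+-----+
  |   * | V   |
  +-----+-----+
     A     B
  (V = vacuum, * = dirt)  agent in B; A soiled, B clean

Right

try  Left: loc=A A=soiled B=clean
try Right: loc=B A=soiled B=clean  ← match
try  Suck: loc=A A=clean B=clean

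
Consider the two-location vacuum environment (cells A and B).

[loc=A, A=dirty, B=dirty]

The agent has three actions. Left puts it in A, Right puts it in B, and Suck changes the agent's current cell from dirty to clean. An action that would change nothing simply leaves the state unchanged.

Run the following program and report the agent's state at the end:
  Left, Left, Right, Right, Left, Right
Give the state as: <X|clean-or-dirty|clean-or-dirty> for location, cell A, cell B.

Left (#1): <A|dirty|dirty>
Left (#2): <A|dirty|dirty>
Right (#3): <B|dirty|dirty>
Right (#4): <B|dirty|dirty>
Left (#5): <A|dirty|dirty>
Right (#6): <B|dirty|dirty>

<B|dirty|dirty>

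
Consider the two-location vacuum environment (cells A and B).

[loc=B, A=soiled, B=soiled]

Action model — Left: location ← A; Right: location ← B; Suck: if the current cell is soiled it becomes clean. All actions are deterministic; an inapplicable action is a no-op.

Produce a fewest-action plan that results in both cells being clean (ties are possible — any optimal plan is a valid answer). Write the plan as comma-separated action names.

t=1 Suck ⇒ in B — A soiled, B clean
t=2 Left ⇒ in A — A soiled, B clean
t=3 Suck ⇒ in A — A clean, B clean
min 3: Suck B + move + Suck A

Suck, Left, Suck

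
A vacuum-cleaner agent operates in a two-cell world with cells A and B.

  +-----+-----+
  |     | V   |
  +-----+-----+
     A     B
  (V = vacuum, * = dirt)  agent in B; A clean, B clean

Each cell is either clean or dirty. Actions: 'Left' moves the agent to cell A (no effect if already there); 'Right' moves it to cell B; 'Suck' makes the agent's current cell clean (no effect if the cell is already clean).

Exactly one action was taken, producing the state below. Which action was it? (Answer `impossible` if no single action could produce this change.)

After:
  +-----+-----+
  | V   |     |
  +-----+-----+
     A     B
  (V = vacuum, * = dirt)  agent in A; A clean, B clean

try  Left: (A; A:clean, B:clean)  ← match
try Right: (B; A:clean, B:clean)
try  Suck: (B; A:clean, B:clean)

Left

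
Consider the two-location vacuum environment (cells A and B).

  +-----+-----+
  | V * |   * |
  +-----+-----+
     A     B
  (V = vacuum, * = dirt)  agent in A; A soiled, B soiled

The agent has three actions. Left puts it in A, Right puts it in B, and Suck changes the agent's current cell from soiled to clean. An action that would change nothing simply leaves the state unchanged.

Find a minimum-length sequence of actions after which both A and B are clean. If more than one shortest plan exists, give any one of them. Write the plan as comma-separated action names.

Suck, Right, Suck

step 1/3 (Suck): in A — A clean, B soiled
step 2/3 (Right): in B — A clean, B soiled
step 3/3 (Suck): in B — A clean, B clean
min 3: Suck A + move + Suck B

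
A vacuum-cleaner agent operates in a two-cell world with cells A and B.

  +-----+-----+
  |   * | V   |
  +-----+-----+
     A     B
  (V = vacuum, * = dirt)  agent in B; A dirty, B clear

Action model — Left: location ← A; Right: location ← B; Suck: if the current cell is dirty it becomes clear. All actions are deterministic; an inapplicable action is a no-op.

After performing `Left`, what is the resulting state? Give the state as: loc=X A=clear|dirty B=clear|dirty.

loc=A A=dirty B=clear

start: loc=B A=dirty B=clear
Left (#1): loc=A A=dirty B=clear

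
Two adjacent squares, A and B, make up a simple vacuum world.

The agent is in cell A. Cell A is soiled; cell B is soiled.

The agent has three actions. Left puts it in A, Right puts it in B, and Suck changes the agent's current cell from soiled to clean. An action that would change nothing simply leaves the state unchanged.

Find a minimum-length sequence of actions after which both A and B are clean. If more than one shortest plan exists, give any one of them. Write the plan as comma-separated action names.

Suck, Right, Suck

[1] after Suck: (A; A:clean, B:soiled)
[2] after Right: (B; A:clean, B:soiled)
[3] after Suck: (B; A:clean, B:clean)
min 3: Suck A + move + Suck B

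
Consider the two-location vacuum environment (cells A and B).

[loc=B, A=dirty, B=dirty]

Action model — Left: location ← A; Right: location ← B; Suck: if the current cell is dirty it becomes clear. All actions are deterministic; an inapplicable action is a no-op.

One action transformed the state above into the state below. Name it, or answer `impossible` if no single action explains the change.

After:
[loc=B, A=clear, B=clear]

try  Left: (A; A:dirty, B:dirty)
try Right: (B; A:dirty, B:dirty)
try  Suck: (B; A:dirty, B:clear)
no single action produces the after-state

impossible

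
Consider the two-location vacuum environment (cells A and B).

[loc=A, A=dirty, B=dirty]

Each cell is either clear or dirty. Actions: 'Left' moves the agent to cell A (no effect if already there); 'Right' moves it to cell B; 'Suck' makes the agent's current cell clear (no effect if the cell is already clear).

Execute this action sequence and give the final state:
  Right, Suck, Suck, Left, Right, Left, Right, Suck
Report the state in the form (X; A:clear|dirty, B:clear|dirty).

(B; A:dirty, B:clear)

t=1 Right ⇒ (B; A:dirty, B:dirty)
t=2 Suck ⇒ (B; A:dirty, B:clear)
t=3 Suck ⇒ (B; A:dirty, B:clear)
t=4 Left ⇒ (A; A:dirty, B:clear)
t=5 Right ⇒ (B; A:dirty, B:clear)
t=6 Left ⇒ (A; A:dirty, B:clear)
t=7 Right ⇒ (B; A:dirty, B:clear)
t=8 Suck ⇒ (B; A:dirty, B:clear)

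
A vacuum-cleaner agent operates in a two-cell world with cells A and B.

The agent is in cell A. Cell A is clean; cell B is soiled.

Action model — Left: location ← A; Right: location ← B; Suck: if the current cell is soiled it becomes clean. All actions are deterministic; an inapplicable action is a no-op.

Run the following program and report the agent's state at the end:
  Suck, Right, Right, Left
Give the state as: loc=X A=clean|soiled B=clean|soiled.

1) do Suck; now loc=A A=clean B=soiled
2) do Right; now loc=B A=clean B=soiled
3) do Right; now loc=B A=clean B=soiled
4) do Left; now loc=A A=clean B=soiled

loc=A A=clean B=soiled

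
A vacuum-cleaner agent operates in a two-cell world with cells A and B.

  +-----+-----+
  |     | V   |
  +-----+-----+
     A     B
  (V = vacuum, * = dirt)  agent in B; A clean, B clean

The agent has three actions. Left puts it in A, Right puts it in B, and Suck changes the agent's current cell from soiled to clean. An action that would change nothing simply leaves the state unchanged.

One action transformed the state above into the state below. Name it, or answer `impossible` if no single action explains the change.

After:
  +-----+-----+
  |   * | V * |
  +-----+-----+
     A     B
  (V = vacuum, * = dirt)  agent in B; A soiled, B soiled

impossible

try  Left: (A; A:clean, B:clean)
try Right: (B; A:clean, B:clean)
try  Suck: (B; A:clean, B:clean)
no single action produces the after-state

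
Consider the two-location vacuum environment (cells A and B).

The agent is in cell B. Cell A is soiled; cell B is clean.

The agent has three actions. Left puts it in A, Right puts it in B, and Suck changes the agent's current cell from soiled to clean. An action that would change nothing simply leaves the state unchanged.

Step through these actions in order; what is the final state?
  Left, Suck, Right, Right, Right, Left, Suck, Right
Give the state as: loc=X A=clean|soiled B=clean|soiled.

1) do Left; now loc=A A=soiled B=clean
2) do Suck; now loc=A A=clean B=clean
3) do Right; now loc=B A=clean B=clean
4) do Right; now loc=B A=clean B=clean
5) do Right; now loc=B A=clean B=clean
6) do Left; now loc=A A=clean B=clean
7) do Suck; now loc=A A=clean B=clean
8) do Right; now loc=B A=clean B=clean

loc=B A=clean B=clean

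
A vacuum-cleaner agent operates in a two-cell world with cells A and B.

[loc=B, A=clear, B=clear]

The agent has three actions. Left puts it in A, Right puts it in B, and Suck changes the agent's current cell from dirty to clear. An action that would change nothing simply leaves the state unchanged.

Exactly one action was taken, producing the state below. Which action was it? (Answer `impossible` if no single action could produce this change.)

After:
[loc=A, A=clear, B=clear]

Left

try  Left: (A; A:clear, B:clear)  ← match
try Right: (B; A:clear, B:clear)
try  Suck: (B; A:clear, B:clear)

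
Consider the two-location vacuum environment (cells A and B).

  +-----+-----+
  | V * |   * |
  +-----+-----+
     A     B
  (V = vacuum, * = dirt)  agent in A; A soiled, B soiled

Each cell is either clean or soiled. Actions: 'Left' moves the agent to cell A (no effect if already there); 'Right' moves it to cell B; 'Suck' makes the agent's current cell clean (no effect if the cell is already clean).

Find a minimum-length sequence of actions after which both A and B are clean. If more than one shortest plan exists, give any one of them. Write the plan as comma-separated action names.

Suck, Right, Suck

1. Suck → loc=A A=clean B=soiled
2. Right → loc=B A=clean B=soiled
3. Suck → loc=B A=clean B=clean
min 3: Suck A + move + Suck B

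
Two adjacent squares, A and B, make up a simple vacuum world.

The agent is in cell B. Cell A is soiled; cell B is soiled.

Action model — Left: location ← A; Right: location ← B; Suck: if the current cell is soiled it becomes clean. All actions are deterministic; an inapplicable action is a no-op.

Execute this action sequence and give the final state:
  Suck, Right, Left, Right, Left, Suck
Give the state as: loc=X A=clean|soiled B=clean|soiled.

[1] after Suck: loc=B A=soiled B=clean
[2] after Right: loc=B A=soiled B=clean
[3] after Left: loc=A A=soiled B=clean
[4] after Right: loc=B A=soiled B=clean
[5] after Left: loc=A A=soiled B=clean
[6] after Suck: loc=A A=clean B=clean

loc=A A=clean B=clean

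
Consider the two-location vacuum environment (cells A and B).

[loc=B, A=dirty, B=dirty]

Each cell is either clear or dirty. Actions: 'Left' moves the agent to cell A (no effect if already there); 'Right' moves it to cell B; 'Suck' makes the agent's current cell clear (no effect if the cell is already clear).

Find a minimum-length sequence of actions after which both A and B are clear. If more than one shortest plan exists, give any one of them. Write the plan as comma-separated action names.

1) do Suck; now (B; A:dirty, B:clear)
2) do Left; now (A; A:dirty, B:clear)
3) do Suck; now (A; A:clear, B:clear)
min 3: Suck B + move + Suck A

Suck, Left, Suck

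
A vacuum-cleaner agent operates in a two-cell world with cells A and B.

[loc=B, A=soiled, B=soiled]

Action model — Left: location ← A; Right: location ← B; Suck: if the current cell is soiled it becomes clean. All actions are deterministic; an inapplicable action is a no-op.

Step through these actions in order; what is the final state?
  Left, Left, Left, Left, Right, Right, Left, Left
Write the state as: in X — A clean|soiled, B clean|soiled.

in A — A soiled, B soiled

t=1 Left ⇒ in A — A soiled, B soiled
t=2 Left ⇒ in A — A soiled, B soiled
t=3 Left ⇒ in A — A soiled, B soiled
t=4 Left ⇒ in A — A soiled, B soiled
t=5 Right ⇒ in B — A soiled, B soiled
t=6 Right ⇒ in B — A soiled, B soiled
t=7 Left ⇒ in A — A soiled, B soiled
t=8 Left ⇒ in A — A soiled, B soiled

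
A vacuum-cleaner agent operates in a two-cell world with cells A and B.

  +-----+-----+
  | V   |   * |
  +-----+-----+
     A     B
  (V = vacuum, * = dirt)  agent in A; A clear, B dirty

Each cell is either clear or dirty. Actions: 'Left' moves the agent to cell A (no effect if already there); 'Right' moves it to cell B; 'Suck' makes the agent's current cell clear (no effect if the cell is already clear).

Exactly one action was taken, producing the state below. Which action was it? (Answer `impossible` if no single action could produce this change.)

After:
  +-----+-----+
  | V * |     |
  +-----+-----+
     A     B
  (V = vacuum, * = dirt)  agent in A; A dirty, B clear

try  Left: loc=A A=clear B=dirty
try Right: loc=B A=clear B=dirty
try  Suck: loc=A A=clear B=dirty
no single action produces the after-state

impossible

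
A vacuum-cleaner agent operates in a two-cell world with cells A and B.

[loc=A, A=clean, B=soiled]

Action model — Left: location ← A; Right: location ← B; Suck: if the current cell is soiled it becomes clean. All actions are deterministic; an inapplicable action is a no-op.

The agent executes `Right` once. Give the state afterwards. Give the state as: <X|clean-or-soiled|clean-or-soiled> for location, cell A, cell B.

<B|clean|soiled>

start: <A|clean|soiled>
t=1 Right ⇒ <B|clean|soiled>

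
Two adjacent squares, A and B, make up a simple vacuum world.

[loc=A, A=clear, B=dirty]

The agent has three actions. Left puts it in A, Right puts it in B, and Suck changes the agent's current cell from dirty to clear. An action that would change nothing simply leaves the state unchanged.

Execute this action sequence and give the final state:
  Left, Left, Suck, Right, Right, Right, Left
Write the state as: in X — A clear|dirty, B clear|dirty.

t=1 Left ⇒ in A — A clear, B dirty
t=2 Left ⇒ in A — A clear, B dirty
t=3 Suck ⇒ in A — A clear, B dirty
t=4 Right ⇒ in B — A clear, B dirty
t=5 Right ⇒ in B — A clear, B dirty
t=6 Right ⇒ in B — A clear, B dirty
t=7 Left ⇒ in A — A clear, B dirty

in A — A clear, B dirty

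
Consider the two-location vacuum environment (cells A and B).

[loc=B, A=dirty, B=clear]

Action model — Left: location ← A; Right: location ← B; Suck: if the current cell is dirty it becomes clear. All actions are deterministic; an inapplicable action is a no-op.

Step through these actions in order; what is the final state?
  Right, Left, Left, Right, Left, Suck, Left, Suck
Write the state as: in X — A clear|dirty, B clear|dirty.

1) do Right; now in B — A dirty, B clear
2) do Left; now in A — A dirty, B clear
3) do Left; now in A — A dirty, B clear
4) do Right; now in B — A dirty, B clear
5) do Left; now in A — A dirty, B clear
6) do Suck; now in A — A clear, B clear
7) do Left; now in A — A clear, B clear
8) do Suck; now in A — A clear, B clear

in A — A clear, B clear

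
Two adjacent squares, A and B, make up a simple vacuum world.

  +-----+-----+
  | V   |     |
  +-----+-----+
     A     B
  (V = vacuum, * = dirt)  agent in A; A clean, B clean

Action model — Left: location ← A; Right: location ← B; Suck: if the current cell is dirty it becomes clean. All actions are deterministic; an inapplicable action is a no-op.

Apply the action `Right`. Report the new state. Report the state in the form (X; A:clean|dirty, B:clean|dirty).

(B; A:clean, B:clean)

start: (A; A:clean, B:clean)
Right (#1): (B; A:clean, B:clean)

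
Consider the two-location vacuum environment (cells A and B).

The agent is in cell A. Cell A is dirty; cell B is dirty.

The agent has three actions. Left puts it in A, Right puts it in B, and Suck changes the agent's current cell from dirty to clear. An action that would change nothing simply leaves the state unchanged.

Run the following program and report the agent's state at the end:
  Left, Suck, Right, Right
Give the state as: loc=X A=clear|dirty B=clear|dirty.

step 1/4 (Left): loc=A A=dirty B=dirty
step 2/4 (Suck): loc=A A=clear B=dirty
step 3/4 (Right): loc=B A=clear B=dirty
step 4/4 (Right): loc=B A=clear B=dirty

loc=B A=clear B=dirty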